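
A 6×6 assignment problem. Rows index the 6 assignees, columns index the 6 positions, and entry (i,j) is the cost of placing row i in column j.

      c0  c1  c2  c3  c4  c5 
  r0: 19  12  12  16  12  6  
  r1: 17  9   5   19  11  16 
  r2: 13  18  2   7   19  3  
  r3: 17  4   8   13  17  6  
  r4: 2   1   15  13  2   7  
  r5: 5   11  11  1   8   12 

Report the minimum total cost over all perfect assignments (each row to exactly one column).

optimal assignment: row0→col5 (cost 6), row1→col4 (cost 11), row2→col2 (cost 2), row3→col1 (cost 4), row4→col0 (cost 2), row5→col3 (cost 1)
total = 6 + 11 + 2 + 4 + 2 + 1 = 26

Minimum assignment cost: 26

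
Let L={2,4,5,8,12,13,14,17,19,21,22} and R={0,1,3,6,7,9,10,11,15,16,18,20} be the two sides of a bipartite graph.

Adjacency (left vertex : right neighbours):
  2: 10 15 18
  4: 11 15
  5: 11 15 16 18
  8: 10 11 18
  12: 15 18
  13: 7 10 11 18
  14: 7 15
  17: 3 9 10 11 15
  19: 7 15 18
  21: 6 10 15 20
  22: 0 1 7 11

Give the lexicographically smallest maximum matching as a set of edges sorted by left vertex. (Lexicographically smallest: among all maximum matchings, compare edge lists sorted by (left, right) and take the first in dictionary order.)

|M| = 9 (so the lex-smallest maximum matching has 9 edges)
process left vertices in ascending order; for each, take the smallest-labelled available neighbour that still permits 9 edges overall, or leave it unmatched if none does
lex-smallest matching: {2-10, 4-11, 5-16, 8-18, 12-15, 13-7, 17-3, 21-6, 22-0}

Lex-smallest maximum matching: {(2,10), (4,11), (5,16), (8,18), (12,15), (13,7), (17,3), (21,6), (22,0)}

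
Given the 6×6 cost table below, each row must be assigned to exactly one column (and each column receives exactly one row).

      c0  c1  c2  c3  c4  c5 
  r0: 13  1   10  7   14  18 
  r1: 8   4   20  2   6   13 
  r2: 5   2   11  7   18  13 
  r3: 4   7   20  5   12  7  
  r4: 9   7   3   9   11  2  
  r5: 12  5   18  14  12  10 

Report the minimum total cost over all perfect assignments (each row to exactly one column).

one of 2 optimal assignments: row0→col1 (cost 1), row1→col3 (cost 2), row2→col0 (cost 5), row3→col5 (cost 7), row4→col2 (cost 3), row5→col4 (cost 12)
total = 1 + 2 + 5 + 7 + 3 + 12 = 30

Minimum assignment cost: 30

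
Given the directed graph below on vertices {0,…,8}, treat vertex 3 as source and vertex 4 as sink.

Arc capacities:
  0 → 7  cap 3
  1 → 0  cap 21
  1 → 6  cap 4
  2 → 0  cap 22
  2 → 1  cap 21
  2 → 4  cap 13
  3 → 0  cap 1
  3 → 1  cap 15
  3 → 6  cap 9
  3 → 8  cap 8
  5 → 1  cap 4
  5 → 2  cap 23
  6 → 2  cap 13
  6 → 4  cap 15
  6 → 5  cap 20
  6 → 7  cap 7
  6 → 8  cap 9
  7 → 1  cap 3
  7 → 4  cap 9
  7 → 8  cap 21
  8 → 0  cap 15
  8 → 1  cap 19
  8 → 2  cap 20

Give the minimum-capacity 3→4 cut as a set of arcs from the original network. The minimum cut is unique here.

augment #1: 3→6→4 push 9
augment #2: 3→0→7→4 push 1
augment #3: 3→1→6→4 push 4
augment #4: 3→8→2→4 push 8
augment #5: 3→1→0→7→4 push 2
max flow = 24; residual-reachable set from 3 gives S-side
cut edges (S→T): {(0,7), (1,6), (3,6), (3,8)} total cap 24

Min-cut arcs: {(0,7), (1,6), (3,6), (3,8)} (total capacity 24)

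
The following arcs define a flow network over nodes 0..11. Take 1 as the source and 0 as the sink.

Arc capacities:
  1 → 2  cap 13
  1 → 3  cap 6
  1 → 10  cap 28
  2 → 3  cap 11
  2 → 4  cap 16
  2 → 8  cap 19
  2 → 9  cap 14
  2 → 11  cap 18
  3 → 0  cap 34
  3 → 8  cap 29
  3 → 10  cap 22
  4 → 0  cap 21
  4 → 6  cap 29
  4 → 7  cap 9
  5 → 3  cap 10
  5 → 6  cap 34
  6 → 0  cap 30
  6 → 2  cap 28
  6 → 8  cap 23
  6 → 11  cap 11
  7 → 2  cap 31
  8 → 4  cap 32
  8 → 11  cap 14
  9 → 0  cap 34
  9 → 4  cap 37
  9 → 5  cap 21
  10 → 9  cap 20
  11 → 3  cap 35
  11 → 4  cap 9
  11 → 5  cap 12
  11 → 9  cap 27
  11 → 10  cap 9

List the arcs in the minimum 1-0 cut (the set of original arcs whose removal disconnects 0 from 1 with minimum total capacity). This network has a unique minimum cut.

augment #1: 1→3→0 push 6
augment #2: 1→2→3→0 push 11
augment #3: 1→2→4→0 push 2
augment #4: 1→10→9→0 push 20
max flow = 39; residual-reachable set from 1 gives S-side
cut edges (S→T): {(1,2), (1,3), (10,9)} total cap 39

Min-cut arcs: {(1,2), (1,3), (10,9)} (total capacity 39)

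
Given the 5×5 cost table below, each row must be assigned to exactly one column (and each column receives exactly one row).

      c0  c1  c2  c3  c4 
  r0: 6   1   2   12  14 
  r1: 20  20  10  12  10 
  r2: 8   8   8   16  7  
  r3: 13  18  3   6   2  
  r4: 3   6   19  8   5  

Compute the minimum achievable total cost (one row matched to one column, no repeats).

one of 2 optimal assignments: row0→col1 (cost 1), row1→col3 (cost 12), row2→col2 (cost 8), row3→col4 (cost 2), row4→col0 (cost 3)
total = 1 + 12 + 8 + 2 + 3 = 26

Minimum assignment cost: 26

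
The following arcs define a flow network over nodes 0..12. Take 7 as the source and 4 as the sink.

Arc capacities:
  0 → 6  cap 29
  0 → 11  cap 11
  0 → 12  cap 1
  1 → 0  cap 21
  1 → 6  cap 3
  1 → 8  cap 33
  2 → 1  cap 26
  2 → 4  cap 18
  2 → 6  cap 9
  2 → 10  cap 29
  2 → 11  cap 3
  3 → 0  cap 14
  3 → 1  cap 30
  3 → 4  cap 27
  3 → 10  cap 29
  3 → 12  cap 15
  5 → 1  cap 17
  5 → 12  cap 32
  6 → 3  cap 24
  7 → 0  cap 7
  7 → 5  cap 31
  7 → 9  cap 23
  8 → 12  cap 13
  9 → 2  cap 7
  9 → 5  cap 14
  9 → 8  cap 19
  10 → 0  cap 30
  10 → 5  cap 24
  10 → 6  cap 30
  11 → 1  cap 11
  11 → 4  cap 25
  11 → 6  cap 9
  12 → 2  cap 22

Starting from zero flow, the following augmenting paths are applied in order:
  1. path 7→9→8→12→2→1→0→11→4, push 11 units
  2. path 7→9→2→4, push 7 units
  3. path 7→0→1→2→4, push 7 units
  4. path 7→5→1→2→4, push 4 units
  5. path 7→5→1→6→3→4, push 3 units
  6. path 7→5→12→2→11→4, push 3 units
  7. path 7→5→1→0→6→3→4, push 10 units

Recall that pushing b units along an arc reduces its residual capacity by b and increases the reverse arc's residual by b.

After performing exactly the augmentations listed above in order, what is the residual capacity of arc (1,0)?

Residual capacity of (1,0): 7

after path 1 (7→9→8→12→2→1→0→11→4, push 11): res(1,0)=10
after path 2 (7→9→2→4, push 7): res(1,0)=10
after path 3 (7→0→1→2→4, push 7): res(1,0)=17
after path 4 (7→5→1→2→4, push 4): res(1,0)=17
after path 5 (7→5→1→6→3→4, push 3): res(1,0)=17
after path 6 (7→5→12→2→11→4, push 3): res(1,0)=17
after path 7 (7→5→1→0→6→3→4, push 10): res(1,0)=7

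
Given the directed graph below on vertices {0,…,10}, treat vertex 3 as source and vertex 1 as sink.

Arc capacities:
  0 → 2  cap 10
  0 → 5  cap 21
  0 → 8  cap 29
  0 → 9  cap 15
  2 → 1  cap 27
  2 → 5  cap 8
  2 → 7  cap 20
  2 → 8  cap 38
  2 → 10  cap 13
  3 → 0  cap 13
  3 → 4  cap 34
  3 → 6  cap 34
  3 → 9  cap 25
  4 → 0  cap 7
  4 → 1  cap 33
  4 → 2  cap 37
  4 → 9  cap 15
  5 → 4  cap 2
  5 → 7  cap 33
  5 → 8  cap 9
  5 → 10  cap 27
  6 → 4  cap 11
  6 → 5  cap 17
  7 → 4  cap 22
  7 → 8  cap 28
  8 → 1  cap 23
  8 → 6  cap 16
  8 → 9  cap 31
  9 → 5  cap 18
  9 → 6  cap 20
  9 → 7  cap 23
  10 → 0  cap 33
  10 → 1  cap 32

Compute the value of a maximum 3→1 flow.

augment #1: 3→4→1 bottleneck 33, total now 33
augment #2: 3→0→2→1 bottleneck 10, total now 43
augment #3: 3→0→8→1 bottleneck 3, total now 46
augment #4: 3→4→2→1 bottleneck 1, total now 47
augment #5: 3→6→4→2→1 bottleneck 11, total now 58
augment #6: 3→6→5→8→1 bottleneck 9, total now 67
augment #7: 3→6→5→10→1 bottleneck 8, total now 75
augment #8: 3→9→5→10→1 bottleneck 18, total now 93
augment #9: 3→9→7→8→1 bottleneck 7, total now 100

Maximum flow value: 100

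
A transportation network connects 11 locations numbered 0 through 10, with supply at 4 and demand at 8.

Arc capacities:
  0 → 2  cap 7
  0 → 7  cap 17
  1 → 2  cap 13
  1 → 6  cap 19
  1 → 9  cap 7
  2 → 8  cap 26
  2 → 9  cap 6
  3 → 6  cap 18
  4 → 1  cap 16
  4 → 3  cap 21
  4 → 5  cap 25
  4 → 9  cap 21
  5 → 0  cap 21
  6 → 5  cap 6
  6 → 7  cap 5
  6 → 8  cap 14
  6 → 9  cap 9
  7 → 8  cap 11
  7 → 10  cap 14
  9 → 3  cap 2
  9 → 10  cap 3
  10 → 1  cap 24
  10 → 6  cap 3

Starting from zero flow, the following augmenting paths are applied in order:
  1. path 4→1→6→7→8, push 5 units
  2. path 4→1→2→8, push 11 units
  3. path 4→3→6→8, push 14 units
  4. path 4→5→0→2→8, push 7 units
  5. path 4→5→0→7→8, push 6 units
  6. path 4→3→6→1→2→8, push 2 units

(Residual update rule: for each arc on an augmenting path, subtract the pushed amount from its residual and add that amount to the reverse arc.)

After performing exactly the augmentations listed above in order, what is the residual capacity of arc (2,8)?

after path 1 (4→1→6→7→8, push 5): res(2,8)=26
after path 2 (4→1→2→8, push 11): res(2,8)=15
after path 3 (4→3→6→8, push 14): res(2,8)=15
after path 4 (4→5→0→2→8, push 7): res(2,8)=8
after path 5 (4→5→0→7→8, push 6): res(2,8)=8
after path 6 (4→3→6→1→2→8, push 2): res(2,8)=6

Residual capacity of (2,8): 6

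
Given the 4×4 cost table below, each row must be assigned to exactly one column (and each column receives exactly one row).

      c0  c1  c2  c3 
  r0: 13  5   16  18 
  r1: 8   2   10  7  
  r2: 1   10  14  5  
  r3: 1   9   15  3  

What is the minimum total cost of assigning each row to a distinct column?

Minimum assignment cost: 19

optimal assignment: row0→col1 (cost 5), row1→col2 (cost 10), row2→col0 (cost 1), row3→col3 (cost 3)
total = 5 + 10 + 1 + 3 = 19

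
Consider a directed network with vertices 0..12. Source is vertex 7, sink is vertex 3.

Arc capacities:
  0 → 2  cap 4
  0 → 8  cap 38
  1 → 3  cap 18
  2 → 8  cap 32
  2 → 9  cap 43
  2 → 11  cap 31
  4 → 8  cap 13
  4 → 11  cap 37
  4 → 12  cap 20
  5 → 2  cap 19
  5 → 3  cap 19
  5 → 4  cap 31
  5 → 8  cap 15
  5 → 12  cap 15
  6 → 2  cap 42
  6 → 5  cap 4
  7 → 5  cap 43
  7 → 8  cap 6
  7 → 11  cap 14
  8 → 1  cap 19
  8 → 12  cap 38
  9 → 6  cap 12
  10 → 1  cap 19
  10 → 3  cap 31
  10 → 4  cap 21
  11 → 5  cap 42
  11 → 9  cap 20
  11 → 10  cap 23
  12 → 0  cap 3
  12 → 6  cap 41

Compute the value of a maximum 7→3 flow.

augment #1: 7→5→3 bottleneck 19, total now 19
augment #2: 7→8→1→3 bottleneck 6, total now 25
augment #3: 7→11→10→3 bottleneck 14, total now 39
augment #4: 7→5→8→1→3 bottleneck 12, total now 51
augment #5: 7→5→2→11→10→3 bottleneck 9, total now 60

Maximum flow value: 60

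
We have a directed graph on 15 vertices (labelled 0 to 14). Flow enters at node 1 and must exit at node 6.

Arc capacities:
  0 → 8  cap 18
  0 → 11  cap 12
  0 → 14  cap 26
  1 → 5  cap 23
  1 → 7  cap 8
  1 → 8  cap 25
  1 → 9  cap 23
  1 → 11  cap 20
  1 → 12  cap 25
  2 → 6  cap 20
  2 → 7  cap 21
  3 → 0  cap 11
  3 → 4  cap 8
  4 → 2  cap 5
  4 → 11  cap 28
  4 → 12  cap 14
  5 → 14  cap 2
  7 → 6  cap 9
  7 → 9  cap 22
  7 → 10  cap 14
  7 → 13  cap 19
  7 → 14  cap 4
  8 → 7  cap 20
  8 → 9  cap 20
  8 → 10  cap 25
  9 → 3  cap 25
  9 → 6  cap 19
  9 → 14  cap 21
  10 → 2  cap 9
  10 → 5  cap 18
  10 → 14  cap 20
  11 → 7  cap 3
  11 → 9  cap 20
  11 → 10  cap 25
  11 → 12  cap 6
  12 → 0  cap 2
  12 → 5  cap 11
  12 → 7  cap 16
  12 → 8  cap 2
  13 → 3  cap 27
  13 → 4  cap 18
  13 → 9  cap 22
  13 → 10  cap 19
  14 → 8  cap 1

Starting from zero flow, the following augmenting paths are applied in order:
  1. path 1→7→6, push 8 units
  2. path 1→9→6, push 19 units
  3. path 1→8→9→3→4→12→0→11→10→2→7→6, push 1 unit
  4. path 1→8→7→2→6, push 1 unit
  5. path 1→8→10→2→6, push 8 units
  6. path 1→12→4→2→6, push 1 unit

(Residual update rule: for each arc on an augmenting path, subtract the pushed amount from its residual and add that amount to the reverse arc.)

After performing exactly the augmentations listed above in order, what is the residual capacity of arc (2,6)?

Residual capacity of (2,6): 10

after path 1 (1→7→6, push 8): res(2,6)=20
after path 2 (1→9→6, push 19): res(2,6)=20
after path 3 (1→8→9→3→4→12→0→11→10→2→7→6, push 1): res(2,6)=20
after path 4 (1→8→7→2→6, push 1): res(2,6)=19
after path 5 (1→8→10→2→6, push 8): res(2,6)=11
after path 6 (1→12→4→2→6, push 1): res(2,6)=10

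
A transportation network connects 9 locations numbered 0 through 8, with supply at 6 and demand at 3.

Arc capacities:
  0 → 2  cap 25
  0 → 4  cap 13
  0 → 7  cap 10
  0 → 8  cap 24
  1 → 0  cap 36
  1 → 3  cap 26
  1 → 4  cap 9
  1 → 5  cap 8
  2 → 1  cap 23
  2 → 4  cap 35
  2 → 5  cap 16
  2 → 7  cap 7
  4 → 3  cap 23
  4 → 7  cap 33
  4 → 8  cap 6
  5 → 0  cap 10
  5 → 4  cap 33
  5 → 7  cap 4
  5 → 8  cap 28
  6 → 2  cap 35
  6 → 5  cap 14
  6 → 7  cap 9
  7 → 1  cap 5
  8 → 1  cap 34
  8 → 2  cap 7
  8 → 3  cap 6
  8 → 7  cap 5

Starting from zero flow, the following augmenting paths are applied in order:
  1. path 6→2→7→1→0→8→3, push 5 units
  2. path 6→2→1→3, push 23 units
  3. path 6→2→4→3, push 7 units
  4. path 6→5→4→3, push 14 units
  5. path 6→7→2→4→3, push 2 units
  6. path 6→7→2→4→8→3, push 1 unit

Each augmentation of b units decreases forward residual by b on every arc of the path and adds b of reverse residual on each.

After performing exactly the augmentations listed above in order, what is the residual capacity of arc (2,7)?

after path 1 (6→2→7→1→0→8→3, push 5): res(2,7)=2
after path 2 (6→2→1→3, push 23): res(2,7)=2
after path 3 (6→2→4→3, push 7): res(2,7)=2
after path 4 (6→5→4→3, push 14): res(2,7)=2
after path 5 (6→7→2→4→3, push 2): res(2,7)=4
after path 6 (6→7→2→4→8→3, push 1): res(2,7)=5

Residual capacity of (2,7): 5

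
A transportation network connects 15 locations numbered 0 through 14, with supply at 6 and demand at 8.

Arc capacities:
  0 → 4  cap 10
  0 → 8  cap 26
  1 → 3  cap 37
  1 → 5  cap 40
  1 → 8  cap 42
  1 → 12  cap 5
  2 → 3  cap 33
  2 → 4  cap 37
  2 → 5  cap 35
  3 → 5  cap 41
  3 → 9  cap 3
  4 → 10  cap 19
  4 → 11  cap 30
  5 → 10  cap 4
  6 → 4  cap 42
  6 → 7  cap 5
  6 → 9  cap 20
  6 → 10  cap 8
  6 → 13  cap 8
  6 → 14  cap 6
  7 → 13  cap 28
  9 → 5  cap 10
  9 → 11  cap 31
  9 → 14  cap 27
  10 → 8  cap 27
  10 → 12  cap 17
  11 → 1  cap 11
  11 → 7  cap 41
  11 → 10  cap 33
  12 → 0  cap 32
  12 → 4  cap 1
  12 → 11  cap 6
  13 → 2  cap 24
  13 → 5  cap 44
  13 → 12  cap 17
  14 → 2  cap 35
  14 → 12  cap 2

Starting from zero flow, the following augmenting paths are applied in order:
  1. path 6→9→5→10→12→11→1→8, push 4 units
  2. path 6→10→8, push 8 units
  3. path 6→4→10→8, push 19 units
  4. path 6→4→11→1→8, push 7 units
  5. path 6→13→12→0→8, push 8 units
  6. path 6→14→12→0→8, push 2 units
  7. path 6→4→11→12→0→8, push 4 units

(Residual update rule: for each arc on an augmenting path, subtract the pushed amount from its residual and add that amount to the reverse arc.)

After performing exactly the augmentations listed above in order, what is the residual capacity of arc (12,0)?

Residual capacity of (12,0): 18

after path 1 (6→9→5→10→12→11→1→8, push 4): res(12,0)=32
after path 2 (6→10→8, push 8): res(12,0)=32
after path 3 (6→4→10→8, push 19): res(12,0)=32
after path 4 (6→4→11→1→8, push 7): res(12,0)=32
after path 5 (6→13→12→0→8, push 8): res(12,0)=24
after path 6 (6→14→12→0→8, push 2): res(12,0)=22
after path 7 (6→4→11→12→0→8, push 4): res(12,0)=18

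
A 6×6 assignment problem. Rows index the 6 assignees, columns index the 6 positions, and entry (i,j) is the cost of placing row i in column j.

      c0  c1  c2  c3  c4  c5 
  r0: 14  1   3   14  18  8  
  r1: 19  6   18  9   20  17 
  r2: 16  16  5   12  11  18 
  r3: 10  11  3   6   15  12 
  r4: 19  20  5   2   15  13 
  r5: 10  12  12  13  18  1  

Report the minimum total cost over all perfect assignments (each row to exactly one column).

Minimum assignment cost: 33

optimal assignment: row0→col2 (cost 3), row1→col1 (cost 6), row2→col4 (cost 11), row3→col0 (cost 10), row4→col3 (cost 2), row5→col5 (cost 1)
total = 3 + 6 + 11 + 10 + 2 + 1 = 33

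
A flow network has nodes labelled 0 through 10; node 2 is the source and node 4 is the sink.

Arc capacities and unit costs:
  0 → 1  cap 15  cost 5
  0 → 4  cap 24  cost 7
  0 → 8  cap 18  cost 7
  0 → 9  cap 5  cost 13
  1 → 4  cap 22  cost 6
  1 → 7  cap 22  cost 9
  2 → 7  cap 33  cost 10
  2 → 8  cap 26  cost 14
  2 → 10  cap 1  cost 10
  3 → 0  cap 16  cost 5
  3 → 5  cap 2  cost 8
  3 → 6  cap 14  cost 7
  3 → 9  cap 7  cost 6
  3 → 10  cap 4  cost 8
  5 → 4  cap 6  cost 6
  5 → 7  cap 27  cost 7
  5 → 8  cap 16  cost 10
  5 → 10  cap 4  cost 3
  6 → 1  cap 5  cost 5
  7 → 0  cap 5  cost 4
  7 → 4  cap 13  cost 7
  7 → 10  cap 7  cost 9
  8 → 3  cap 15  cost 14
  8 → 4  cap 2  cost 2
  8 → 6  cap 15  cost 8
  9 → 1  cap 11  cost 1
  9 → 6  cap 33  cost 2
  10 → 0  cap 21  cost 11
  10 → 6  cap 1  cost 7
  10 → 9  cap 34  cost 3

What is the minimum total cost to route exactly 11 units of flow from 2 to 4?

shortest-cost path #1: 2→8→4 push 2 @ unit cost 16 (adds 32)
shortest-cost path #2: 2→7→4 push 9 @ unit cost 17 (adds 153)
total cost = 185

Minimum cost for 11 units: 185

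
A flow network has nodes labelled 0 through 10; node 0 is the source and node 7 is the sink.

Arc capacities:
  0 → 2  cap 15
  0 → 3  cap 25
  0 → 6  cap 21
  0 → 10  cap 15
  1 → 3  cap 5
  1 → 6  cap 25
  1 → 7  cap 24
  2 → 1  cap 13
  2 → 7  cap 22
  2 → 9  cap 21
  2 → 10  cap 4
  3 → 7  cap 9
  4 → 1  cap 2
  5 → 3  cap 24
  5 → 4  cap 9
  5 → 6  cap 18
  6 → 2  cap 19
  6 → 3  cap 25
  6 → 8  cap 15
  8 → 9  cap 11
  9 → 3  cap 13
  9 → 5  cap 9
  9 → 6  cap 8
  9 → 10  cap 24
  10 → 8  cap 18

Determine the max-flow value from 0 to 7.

Maximum flow value: 45

augment #1: 0→2→7 bottleneck 15, total now 15
augment #2: 0→3→7 bottleneck 9, total now 24
augment #3: 0→6→2→7 bottleneck 7, total now 31
augment #4: 0→6→2→1→7 bottleneck 12, total now 43
augment #5: 0→6→8→9→5→4→1→7 bottleneck 2, total now 45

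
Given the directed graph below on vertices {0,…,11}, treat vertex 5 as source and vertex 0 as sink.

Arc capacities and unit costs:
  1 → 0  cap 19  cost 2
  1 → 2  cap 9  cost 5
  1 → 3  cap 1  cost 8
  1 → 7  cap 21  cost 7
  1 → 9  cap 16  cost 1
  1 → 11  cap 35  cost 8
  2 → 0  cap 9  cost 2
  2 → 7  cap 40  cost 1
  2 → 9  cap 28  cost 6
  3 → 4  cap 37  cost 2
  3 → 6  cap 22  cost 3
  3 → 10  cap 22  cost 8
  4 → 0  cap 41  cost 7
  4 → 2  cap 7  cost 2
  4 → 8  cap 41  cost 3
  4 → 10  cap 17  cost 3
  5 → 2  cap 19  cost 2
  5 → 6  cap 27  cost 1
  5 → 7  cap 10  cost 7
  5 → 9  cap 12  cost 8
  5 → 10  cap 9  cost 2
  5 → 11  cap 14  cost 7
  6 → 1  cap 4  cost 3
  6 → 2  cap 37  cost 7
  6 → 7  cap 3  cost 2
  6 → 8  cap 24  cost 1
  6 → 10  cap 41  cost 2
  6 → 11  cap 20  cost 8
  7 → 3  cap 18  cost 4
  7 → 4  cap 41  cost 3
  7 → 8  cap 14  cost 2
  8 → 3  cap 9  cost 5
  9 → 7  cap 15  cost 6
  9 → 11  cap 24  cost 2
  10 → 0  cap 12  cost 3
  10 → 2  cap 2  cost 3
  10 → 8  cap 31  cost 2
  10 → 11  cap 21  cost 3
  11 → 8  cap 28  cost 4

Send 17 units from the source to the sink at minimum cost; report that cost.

Minimum cost for 17 units: 76

shortest-cost path #1: 5→2→0 push 9 @ unit cost 4 (adds 36)
shortest-cost path #2: 5→10→0 push 8 @ unit cost 5 (adds 40)
total cost = 76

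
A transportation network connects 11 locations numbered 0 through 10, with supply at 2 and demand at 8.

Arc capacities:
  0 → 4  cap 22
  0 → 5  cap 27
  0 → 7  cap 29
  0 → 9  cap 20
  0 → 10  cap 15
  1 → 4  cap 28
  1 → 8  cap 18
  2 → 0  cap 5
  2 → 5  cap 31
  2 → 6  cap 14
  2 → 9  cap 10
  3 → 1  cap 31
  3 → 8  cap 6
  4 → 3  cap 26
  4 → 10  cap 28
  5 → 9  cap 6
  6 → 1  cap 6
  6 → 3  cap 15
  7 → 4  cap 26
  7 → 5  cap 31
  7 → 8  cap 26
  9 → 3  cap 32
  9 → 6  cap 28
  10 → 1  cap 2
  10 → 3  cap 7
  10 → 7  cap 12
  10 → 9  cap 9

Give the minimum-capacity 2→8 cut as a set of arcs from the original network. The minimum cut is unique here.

Min-cut arcs: {(2,0), (2,6), (2,9), (5,9)} (total capacity 35)

augment #1: 2→0→7→8 push 5
augment #2: 2→6→1→8 push 6
augment #3: 2→6→3→8 push 6
augment #4: 2→6→3→1→8 push 2
augment #5: 2→9→3→1→8 push 10
augment #6: 2→5→9→3→1→4→10→7→8 push 6
max flow = 35; residual-reachable set from 2 gives S-side
cut edges (S→T): {(2,0), (2,6), (2,9), (5,9)} total cap 35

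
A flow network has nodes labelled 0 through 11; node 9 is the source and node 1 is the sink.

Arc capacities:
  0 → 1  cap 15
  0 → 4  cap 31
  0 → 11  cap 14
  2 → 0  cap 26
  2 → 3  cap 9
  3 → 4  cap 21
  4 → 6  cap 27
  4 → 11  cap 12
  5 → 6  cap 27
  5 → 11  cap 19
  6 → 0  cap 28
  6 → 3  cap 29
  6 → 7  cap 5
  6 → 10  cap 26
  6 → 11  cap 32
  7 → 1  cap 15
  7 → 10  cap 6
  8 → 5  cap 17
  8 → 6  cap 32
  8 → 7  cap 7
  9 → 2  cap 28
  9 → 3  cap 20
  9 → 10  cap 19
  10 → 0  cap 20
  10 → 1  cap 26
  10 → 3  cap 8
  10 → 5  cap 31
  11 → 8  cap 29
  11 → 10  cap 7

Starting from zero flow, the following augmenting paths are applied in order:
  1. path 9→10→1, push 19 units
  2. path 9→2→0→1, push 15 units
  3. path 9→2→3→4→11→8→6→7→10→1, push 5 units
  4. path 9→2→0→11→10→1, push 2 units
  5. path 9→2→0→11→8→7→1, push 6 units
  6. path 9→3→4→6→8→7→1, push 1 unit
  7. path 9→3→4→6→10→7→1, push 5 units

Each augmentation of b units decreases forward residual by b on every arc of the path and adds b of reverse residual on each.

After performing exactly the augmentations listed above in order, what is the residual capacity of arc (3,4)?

Residual capacity of (3,4): 10

after path 1 (9→10→1, push 19): res(3,4)=21
after path 2 (9→2→0→1, push 15): res(3,4)=21
after path 3 (9→2→3→4→11→8→6→7→10→1, push 5): res(3,4)=16
after path 4 (9→2→0→11→10→1, push 2): res(3,4)=16
after path 5 (9→2→0→11→8→7→1, push 6): res(3,4)=16
after path 6 (9→3→4→6→8→7→1, push 1): res(3,4)=15
after path 7 (9→3→4→6→10→7→1, push 5): res(3,4)=10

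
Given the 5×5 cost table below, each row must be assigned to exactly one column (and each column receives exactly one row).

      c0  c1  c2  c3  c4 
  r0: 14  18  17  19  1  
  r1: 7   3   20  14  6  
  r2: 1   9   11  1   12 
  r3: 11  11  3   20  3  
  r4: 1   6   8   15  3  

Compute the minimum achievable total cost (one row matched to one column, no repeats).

Minimum assignment cost: 9

optimal assignment: row0→col4 (cost 1), row1→col1 (cost 3), row2→col3 (cost 1), row3→col2 (cost 3), row4→col0 (cost 1)
total = 1 + 3 + 1 + 3 + 1 = 9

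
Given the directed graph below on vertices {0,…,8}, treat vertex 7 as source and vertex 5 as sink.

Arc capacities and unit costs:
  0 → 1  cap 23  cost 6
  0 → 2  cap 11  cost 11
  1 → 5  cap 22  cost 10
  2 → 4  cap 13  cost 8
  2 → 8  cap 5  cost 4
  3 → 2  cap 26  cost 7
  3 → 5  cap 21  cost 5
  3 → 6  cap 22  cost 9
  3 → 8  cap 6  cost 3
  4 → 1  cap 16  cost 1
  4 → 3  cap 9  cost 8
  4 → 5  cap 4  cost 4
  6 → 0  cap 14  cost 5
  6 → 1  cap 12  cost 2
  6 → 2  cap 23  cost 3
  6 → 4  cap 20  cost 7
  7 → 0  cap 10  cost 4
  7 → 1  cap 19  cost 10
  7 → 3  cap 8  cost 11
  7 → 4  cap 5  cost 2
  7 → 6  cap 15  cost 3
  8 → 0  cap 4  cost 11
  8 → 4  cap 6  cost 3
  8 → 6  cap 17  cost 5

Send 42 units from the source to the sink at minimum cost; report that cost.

Minimum cost for 42 units: 728

shortest-cost path #1: 7→4→5 push 4 @ unit cost 6 (adds 24)
shortest-cost path #2: 7→4→1→5 push 1 @ unit cost 13 (adds 13)
shortest-cost path #3: 7→6→1→5 push 12 @ unit cost 15 (adds 180)
shortest-cost path #4: 7→3→5 push 8 @ unit cost 16 (adds 128)
shortest-cost path #5: 7→1→5 push 9 @ unit cost 20 (adds 180)
shortest-cost path #6: 7→1→4→3→5 push 1 @ unit cost 22 (adds 22)
shortest-cost path #7: 7→6→4→3→5 push 3 @ unit cost 23 (adds 69)
shortest-cost path #8: 7→1→6→4→3→5 push 4 @ unit cost 28 (adds 112)
total cost = 728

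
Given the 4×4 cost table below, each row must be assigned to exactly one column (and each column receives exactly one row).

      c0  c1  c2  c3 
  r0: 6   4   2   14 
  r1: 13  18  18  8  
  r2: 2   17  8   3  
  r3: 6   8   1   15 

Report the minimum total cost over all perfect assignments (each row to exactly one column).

Minimum assignment cost: 15

optimal assignment: row0→col1 (cost 4), row1→col3 (cost 8), row2→col0 (cost 2), row3→col2 (cost 1)
total = 4 + 8 + 2 + 1 = 15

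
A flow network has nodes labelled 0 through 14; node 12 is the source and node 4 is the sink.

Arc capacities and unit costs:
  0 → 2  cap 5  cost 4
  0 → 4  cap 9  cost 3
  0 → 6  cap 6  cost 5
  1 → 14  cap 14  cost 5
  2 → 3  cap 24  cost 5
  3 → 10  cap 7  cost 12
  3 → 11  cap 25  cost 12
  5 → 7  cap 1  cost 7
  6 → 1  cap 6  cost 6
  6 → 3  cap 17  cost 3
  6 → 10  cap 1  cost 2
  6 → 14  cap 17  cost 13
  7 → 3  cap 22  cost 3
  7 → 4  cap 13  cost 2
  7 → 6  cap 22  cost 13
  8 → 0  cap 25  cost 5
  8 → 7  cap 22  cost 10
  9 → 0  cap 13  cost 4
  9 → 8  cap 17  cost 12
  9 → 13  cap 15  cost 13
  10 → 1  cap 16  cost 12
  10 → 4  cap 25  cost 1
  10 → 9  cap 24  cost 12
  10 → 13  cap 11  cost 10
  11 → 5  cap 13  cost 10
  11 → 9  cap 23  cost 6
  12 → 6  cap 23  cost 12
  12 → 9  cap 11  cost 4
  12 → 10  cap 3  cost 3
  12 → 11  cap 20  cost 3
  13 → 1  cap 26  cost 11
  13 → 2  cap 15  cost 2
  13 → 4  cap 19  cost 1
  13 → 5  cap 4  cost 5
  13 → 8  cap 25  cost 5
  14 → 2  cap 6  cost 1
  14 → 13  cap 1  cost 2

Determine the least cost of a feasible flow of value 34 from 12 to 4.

Minimum cost for 34 units: 621

shortest-cost path #1: 12→10→4 push 3 @ unit cost 4 (adds 12)
shortest-cost path #2: 12→9→0→4 push 9 @ unit cost 11 (adds 99)
shortest-cost path #3: 12→6→10→4 push 1 @ unit cost 15 (adds 15)
shortest-cost path #4: 12→9→13→4 push 2 @ unit cost 18 (adds 36)
shortest-cost path #5: 12→11→5→7→4 push 1 @ unit cost 22 (adds 22)
shortest-cost path #6: 12→11→9→13→4 push 13 @ unit cost 23 (adds 299)
shortest-cost path #7: 12→6→1→14→13→4 push 1 @ unit cost 26 (adds 26)
shortest-cost path #8: 12→6→3→10→4 push 4 @ unit cost 28 (adds 112)
total cost = 621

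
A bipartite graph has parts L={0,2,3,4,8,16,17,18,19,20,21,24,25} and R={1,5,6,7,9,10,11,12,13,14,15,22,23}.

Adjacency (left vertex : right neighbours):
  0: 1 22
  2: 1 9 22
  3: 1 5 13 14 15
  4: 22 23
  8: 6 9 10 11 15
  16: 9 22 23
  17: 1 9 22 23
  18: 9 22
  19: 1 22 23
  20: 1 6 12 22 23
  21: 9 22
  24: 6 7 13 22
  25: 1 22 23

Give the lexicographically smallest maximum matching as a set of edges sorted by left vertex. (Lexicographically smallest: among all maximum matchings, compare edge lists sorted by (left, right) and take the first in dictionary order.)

Lex-smallest maximum matching: {(0,1), (2,9), (3,5), (4,22), (8,6), (16,23), (20,12), (24,7)}

|M| = 8 (so the lex-smallest maximum matching has 8 edges)
process left vertices in ascending order; for each, take the smallest-labelled available neighbour that still permits 8 edges overall, or leave it unmatched if none does
lex-smallest matching: {0-1, 2-9, 3-5, 4-22, 8-6, 16-23, 20-12, 24-7}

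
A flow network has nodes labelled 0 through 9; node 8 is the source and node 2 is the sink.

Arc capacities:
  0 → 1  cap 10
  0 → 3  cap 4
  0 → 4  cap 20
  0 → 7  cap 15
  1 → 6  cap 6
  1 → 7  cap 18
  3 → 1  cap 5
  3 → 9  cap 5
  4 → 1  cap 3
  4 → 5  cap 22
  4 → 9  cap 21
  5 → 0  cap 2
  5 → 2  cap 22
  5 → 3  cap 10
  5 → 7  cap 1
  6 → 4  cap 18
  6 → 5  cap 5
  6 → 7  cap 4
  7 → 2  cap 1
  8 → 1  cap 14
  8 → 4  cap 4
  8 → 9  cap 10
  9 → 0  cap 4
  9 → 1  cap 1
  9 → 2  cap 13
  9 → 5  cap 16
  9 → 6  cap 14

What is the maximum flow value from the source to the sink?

augment #1: 8→9→2 bottleneck 10, total now 10
augment #2: 8→1→7→2 bottleneck 1, total now 11
augment #3: 8→4→5→2 bottleneck 4, total now 15
augment #4: 8→1→6→5→2 bottleneck 5, total now 20
augment #5: 8→1→6→4→5→2 bottleneck 1, total now 21

Maximum flow value: 21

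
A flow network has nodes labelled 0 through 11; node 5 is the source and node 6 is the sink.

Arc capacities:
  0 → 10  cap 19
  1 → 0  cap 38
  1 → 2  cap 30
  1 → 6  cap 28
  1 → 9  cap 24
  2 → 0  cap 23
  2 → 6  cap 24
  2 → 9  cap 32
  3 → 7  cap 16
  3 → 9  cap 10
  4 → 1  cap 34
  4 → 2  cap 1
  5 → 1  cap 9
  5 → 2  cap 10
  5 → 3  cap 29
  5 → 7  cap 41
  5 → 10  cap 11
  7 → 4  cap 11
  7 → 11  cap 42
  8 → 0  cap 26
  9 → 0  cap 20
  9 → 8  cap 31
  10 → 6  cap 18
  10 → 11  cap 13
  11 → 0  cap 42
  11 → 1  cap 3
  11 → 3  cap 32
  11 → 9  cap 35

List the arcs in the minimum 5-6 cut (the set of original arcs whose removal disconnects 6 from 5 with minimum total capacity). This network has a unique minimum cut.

augment #1: 5→1→6 push 9
augment #2: 5→2→6 push 10
augment #3: 5→10→6 push 11
augment #4: 5→7→4→1→6 push 11
augment #5: 5→7→11→1→6 push 3
augment #6: 5→3→9→0→10→6 push 7
max flow = 51; residual-reachable set from 5 gives S-side
cut edges (S→T): {(5,1), (5,2), (7,4), (10,6), (11,1)} total cap 51

Min-cut arcs: {(5,1), (5,2), (7,4), (10,6), (11,1)} (total capacity 51)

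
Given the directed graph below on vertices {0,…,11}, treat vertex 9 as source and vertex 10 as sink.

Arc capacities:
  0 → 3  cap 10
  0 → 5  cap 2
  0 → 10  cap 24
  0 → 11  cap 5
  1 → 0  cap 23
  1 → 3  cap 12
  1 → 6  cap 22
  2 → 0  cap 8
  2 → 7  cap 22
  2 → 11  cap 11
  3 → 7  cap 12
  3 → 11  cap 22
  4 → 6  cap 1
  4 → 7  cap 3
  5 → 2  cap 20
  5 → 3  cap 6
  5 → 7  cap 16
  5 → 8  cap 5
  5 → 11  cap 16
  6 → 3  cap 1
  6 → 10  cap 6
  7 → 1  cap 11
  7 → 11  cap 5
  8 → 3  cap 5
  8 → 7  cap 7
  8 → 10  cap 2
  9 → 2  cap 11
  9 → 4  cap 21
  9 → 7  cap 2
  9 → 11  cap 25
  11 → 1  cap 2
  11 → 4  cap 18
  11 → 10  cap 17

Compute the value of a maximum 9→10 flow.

augment #1: 9→11→10 bottleneck 17, total now 17
augment #2: 9→2→0→10 bottleneck 8, total now 25
augment #3: 9→4→6→10 bottleneck 1, total now 26
augment #4: 9→7→1→0→10 bottleneck 2, total now 28
augment #5: 9→11→1→0→10 bottleneck 2, total now 30
augment #6: 9→2→7→1→0→10 bottleneck 3, total now 33
augment #7: 9→4→7→1→0→10 bottleneck 3, total now 36

Maximum flow value: 36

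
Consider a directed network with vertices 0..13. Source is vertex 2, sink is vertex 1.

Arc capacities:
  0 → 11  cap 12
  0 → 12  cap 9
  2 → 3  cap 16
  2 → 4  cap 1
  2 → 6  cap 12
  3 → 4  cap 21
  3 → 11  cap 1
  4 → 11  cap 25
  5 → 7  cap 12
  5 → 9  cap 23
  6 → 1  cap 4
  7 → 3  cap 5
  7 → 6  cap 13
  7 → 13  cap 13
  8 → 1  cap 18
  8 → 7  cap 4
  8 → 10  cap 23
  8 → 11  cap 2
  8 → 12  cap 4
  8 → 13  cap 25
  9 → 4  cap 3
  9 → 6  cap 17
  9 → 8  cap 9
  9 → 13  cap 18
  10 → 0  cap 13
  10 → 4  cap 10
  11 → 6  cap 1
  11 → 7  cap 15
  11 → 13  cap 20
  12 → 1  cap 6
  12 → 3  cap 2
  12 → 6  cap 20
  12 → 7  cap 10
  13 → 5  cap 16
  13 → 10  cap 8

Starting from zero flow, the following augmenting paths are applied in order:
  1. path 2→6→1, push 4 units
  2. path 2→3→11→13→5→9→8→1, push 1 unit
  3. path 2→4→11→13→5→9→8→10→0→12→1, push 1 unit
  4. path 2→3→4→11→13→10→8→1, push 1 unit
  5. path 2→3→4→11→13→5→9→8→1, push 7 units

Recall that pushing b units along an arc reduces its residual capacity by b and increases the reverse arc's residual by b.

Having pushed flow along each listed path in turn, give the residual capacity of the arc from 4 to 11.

after path 1 (2→6→1, push 4): res(4,11)=25
after path 2 (2→3→11→13→5→9→8→1, push 1): res(4,11)=25
after path 3 (2→4→11→13→5→9→8→10→0→12→1, push 1): res(4,11)=24
after path 4 (2→3→4→11→13→10→8→1, push 1): res(4,11)=23
after path 5 (2→3→4→11→13→5→9→8→1, push 7): res(4,11)=16

Residual capacity of (4,11): 16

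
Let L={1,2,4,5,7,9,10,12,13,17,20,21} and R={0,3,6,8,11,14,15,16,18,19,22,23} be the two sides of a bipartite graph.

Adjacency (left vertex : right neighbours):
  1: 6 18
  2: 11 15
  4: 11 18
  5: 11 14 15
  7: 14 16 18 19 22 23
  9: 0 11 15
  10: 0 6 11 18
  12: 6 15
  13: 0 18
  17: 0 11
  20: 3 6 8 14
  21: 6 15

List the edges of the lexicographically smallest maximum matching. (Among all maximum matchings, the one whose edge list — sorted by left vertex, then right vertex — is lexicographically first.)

Lex-smallest maximum matching: {(1,6), (2,11), (4,18), (5,14), (7,16), (9,0), (12,15), (20,3)}

|M| = 8 (so the lex-smallest maximum matching has 8 edges)
process left vertices in ascending order; for each, take the smallest-labelled available neighbour that still permits 8 edges overall, or leave it unmatched if none does
lex-smallest matching: {1-6, 2-11, 4-18, 5-14, 7-16, 9-0, 12-15, 20-3}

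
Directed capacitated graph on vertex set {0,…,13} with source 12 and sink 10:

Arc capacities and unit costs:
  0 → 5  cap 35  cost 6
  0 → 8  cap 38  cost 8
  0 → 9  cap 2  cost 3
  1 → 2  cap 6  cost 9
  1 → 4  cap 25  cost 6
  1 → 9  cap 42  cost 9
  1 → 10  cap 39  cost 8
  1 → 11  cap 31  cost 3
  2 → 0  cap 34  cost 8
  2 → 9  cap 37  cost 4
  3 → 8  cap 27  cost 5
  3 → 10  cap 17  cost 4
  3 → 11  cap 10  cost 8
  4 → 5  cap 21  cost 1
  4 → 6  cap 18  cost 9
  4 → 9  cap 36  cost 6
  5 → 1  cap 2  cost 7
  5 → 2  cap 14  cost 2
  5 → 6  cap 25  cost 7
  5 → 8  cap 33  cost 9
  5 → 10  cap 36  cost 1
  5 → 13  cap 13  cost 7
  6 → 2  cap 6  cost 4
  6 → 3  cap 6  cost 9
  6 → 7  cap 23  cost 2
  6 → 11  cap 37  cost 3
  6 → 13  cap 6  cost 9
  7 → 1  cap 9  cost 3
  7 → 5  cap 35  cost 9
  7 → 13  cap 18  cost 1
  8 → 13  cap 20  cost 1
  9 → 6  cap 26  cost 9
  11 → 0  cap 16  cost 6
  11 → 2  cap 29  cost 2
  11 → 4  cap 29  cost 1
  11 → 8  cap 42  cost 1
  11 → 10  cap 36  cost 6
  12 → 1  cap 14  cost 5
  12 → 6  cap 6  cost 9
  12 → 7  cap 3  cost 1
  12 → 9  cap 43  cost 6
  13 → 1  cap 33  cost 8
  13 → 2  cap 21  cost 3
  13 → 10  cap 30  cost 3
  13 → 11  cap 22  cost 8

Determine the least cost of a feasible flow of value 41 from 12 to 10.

Minimum cost for 41 units: 641

shortest-cost path #1: 12→7→13→10 push 3 @ unit cost 5 (adds 15)
shortest-cost path #2: 12→1→11→4→5→10 push 14 @ unit cost 11 (adds 154)
shortest-cost path #3: 12→6→7→13→10 push 6 @ unit cost 15 (adds 90)
shortest-cost path #4: 12→9→6→7→13→10 push 9 @ unit cost 21 (adds 189)
shortest-cost path #5: 12→9→6→11→4→5→10 push 7 @ unit cost 21 (adds 147)
shortest-cost path #6: 12→9→6→11→1→10 push 2 @ unit cost 23 (adds 46)
total cost = 641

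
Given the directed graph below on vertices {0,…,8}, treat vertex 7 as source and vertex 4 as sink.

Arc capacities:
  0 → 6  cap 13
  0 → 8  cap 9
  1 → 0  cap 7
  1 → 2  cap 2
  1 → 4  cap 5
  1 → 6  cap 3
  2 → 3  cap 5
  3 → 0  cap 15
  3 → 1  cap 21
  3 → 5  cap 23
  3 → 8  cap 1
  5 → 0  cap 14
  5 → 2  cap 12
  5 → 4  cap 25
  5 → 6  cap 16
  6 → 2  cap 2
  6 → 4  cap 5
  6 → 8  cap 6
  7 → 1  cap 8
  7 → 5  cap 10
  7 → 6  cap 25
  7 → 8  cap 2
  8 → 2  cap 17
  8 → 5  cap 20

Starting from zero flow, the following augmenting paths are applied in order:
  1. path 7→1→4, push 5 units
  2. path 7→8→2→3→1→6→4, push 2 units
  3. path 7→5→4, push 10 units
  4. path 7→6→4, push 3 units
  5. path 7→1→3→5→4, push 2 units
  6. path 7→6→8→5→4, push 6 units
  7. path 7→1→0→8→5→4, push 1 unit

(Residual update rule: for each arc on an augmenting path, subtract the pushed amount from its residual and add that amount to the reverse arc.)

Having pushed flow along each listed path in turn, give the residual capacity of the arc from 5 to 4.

Residual capacity of (5,4): 6

after path 1 (7→1→4, push 5): res(5,4)=25
after path 2 (7→8→2→3→1→6→4, push 2): res(5,4)=25
after path 3 (7→5→4, push 10): res(5,4)=15
after path 4 (7→6→4, push 3): res(5,4)=15
after path 5 (7→1→3→5→4, push 2): res(5,4)=13
after path 6 (7→6→8→5→4, push 6): res(5,4)=7
after path 7 (7→1→0→8→5→4, push 1): res(5,4)=6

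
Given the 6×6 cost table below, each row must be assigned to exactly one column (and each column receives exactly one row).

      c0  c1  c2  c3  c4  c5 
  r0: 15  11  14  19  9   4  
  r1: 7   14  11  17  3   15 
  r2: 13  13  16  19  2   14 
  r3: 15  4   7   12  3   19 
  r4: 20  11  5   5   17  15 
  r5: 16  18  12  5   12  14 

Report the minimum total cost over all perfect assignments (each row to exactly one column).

Minimum assignment cost: 27

optimal assignment: row0→col5 (cost 4), row1→col0 (cost 7), row2→col4 (cost 2), row3→col1 (cost 4), row4→col2 (cost 5), row5→col3 (cost 5)
total = 4 + 7 + 2 + 4 + 5 + 5 = 27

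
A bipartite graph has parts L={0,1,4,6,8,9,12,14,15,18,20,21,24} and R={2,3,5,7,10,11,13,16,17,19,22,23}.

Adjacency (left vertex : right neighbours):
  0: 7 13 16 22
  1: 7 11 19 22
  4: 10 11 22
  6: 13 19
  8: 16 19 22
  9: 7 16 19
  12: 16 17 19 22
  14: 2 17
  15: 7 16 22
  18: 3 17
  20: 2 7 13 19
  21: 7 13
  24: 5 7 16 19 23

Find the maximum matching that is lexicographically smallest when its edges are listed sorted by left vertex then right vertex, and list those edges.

Lex-smallest maximum matching: {(0,7), (1,11), (4,10), (6,13), (8,16), (9,19), (12,17), (14,2), (15,22), (18,3), (24,5)}

|M| = 11 (so the lex-smallest maximum matching has 11 edges)
process left vertices in ascending order; for each, take the smallest-labelled available neighbour that still permits 11 edges overall, or leave it unmatched if none does
lex-smallest matching: {0-7, 1-11, 4-10, 6-13, 8-16, 9-19, 12-17, 14-2, 15-22, 18-3, 24-5}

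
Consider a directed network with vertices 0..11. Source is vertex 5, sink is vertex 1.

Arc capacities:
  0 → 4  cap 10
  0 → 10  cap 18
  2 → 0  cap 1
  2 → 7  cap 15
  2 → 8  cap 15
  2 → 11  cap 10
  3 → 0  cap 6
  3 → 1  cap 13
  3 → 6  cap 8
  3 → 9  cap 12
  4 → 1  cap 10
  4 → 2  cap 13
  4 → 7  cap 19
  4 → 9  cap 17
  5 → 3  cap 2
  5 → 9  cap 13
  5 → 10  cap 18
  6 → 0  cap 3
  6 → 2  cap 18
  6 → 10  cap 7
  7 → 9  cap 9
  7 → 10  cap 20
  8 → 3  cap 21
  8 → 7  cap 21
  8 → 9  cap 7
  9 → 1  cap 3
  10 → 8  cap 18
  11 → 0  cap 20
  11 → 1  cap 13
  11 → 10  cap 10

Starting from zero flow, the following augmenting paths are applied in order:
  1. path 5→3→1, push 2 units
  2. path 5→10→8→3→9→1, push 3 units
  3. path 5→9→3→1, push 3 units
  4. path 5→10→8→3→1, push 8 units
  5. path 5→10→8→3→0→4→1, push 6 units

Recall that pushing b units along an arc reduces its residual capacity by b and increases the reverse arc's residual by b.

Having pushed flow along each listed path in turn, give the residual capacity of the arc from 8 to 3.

Residual capacity of (8,3): 4

after path 1 (5→3→1, push 2): res(8,3)=21
after path 2 (5→10→8→3→9→1, push 3): res(8,3)=18
after path 3 (5→9→3→1, push 3): res(8,3)=18
after path 4 (5→10→8→3→1, push 8): res(8,3)=10
after path 5 (5→10→8→3→0→4→1, push 6): res(8,3)=4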